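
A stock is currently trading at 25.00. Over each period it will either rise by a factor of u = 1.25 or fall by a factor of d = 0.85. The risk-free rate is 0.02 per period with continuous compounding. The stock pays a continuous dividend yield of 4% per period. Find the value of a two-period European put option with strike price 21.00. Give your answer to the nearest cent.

Per-period risk-free factor R = e^0.02 = 1.0202; dividend-adjusted growth = e^(0.02−0.04) = 0.9802.
Risk-neutral probability p = (0.9802 − 0.85)/(1.25 − 0.85) = 0.1302/0.4000 = 0.3255
Terminal stock prices: S_uu = 39.06, S_ud = 26.56, S_dd = 18.06
Terminal payoffs (K − S): max(-18.06, 0) = 0, max(-5.562, 0) = 0, max(2.938, 0) = 2.938
Node u (S = 31.25): V_u = e^(−0.02)·[0.3255·0.0000 + 0.6745·0.0000] = 0.0000
Node d (S = 21.25): V_d = e^(−0.02)·[0.3255·0.0000 + 0.6745·2.9375] = 1.9421
Node 0 (S = 25): V_0 = e^(−0.02)·[0.3255·0.0000 + 0.6745·1.9421] = 1.2840

1.28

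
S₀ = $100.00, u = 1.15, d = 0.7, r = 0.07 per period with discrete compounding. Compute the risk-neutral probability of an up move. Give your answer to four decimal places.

Risk-neutral probability p = (1 + 0.07 − 0.7)/(1.15 − 0.7) = 0.3700/0.4500 = 0.8222

p = 0.8222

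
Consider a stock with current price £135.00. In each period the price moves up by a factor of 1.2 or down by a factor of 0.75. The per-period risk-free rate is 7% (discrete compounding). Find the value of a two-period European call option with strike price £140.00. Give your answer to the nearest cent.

£24.03

Risk-neutral probability p = (1 + 0.07 − 0.75)/(1.2 − 0.75) = 0.3200/0.4500 = 0.7111
Terminal stock prices: S_uu = 194.4, S_ud = 121.5, S_dd = 75.94
Terminal payoffs (S − K): max(54.4, 0) = 54.4, max(-18.5, 0) = 0, max(-64.06, 0) = 0
Node u (S = 162): V_u = 1/1.07·[0.7111·54.4000 + 0.2889·0.0000] = 36.1537
Node d (S = 101.2): V_d = 1/1.07·[0.7111·0.0000 + 0.2889·0.0000] = 0.0000
Node 0 (S = 135): V_0 = 1/1.07·[0.7111·36.1537 + 0.2889·0.0000] = 24.0274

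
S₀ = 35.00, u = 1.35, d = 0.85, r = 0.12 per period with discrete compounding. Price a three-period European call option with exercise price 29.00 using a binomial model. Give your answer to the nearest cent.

Risk-neutral probability p = (1 + 0.12 − 0.85)/(1.35 − 0.85) = 0.2700/0.5000 = 0.5400
Terminal stock prices: S_uuu = 86.11, S_uud = 54.22, S_udd = 34.14, S_ddd = 21.49
Terminal payoffs (S − K): max(57.11, 0) = 57.11, max(25.22, 0) = 25.22, max(5.138, 0) = 5.138, max(-7.506, 0) = 0
Node uu (S = 63.79): V_uu = 1/1.12·[0.5400·57.1131 + 0.4600·25.2194] = 37.8946
Node ud (S = 40.16): V_ud = 1/1.12·[0.5400·25.2194 + 0.4600·5.1381] = 14.2696
Node dd (S = 25.29): V_dd = 1/1.12·[0.5400·5.1381 + 0.4600·0.0000] = 2.4773
Node u (S = 47.25): V_u = 1/1.12·[0.5400·37.8946 + 0.4600·14.2696] = 24.1314
Node d (S = 29.75): V_d = 1/1.12·[0.5400·14.2696 + 0.4600·2.4773] = 7.8975
Node 0 (S = 35): V_0 = 1/1.12·[0.5400·24.1314 + 0.4600·7.8975] = 14.8784

14.88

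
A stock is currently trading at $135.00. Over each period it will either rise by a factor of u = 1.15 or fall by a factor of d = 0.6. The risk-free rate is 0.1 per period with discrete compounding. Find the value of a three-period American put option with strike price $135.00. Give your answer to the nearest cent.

Risk-neutral probability p = (1 + 0.1 − 0.6)/(1.15 − 0.6) = 0.5000/0.5500 = 0.9091
Terminal stock prices: S_uuu = 205.3, S_uud = 107.1, S_udd = 55.89, S_ddd = 29.16
Terminal payoffs (K − S): max(-70.32, 0) = 0, max(27.88, 0) = 27.88, max(79.11, 0) = 79.11, max(105.8, 0) = 105.8
Node uu (S = 178.5): continuation = 1/1.1·[0.9091·0.0000 + 0.0909·27.8775] = 2.3039; exercise value = 0.0000 ≤ continuation, so V_uu = 2.3039
Node ud (S = 93.15): continuation = 1/1.1·[0.9091·27.8775 + 0.0909·79.1100] = 29.5773; exercise value = 41.8500 > continuation, so V_ud = 41.8500 (exercise)
Node dd (S = 48.6): continuation = 1/1.1·[0.9091·79.1100 + 0.0909·105.8400] = 74.1273; exercise value = 86.4000 > continuation, so V_dd = 86.4000 (exercise)
Node u (S = 155.2): continuation = 1/1.1·[0.9091·2.3039 + 0.0909·41.8500] = 5.3627; exercise value = 0.0000 ≤ continuation, so V_u = 5.3627
Node d (S = 81): continuation = 1/1.1·[0.9091·41.8500 + 0.0909·86.4000] = 41.7273; exercise value = 54.0000 > continuation, so V_d = 54.0000 (exercise)
Node 0 (S = 135): continuation = 1/1.1·[0.9091·5.3627 + 0.0909·54.0000] = 8.8948; exercise value = 0.0000 ≤ continuation, so V_0 = 8.8948

$8.89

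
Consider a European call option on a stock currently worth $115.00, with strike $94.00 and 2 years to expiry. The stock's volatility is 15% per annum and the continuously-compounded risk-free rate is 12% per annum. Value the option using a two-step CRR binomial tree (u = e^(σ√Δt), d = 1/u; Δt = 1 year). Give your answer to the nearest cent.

CRR parameters: u = e^(σ√Δt) = e^(0.15·√1) = 1.1618, d = 1/u = 0.8607
Per-period rate: rΔt = 0.12·1 = 0.12, so R = e^0.12 = 1.1275
Risk-neutral probability p = (e^0.12 − 0.8607)/(1.1618 − 0.8607) = 0.2668/0.3011 = 0.8860
Terminal stock prices: S_uu = 155.2, S_ud = 115, S_dd = 85.19
Terminal payoffs (S − K): max(61.23, 0) = 61.23, max(21, 0) = 21, max(-8.806, 0) = 0
Node u (S = 133.6): V_u = e^(−0.12)·[0.8860·61.2338 + 0.1140·21.0000] = 50.2404
Node d (S = 98.98): V_d = e^(−0.12)·[0.8860·21.0000 + 0.1140·0.0000] = 16.5015
Node 0 (S = 115): V_0 = e^(−0.12)·[0.8860·50.2404 + 0.1140·16.5015] = 41.1471

$41.15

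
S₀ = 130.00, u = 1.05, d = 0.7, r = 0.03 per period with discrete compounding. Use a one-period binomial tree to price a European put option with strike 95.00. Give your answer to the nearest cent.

0.22

Risk-neutral probability p = (1 + 0.03 − 0.7)/(1.05 − 0.7) = 0.3300/0.3500 = 0.9429
Terminal stock prices: S_u = 136.5, S_d = 91
Terminal payoffs (K − S): max(-41.5, 0) = 0, max(4, 0) = 4
Node 0 (S = 130): V_0 = 1/1.03·[0.9429·0.0000 + 0.0571·4.0000] = 0.2219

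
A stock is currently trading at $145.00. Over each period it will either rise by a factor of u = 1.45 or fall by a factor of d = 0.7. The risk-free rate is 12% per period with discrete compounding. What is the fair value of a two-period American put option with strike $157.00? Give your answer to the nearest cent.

Risk-neutral probability p = (1 + 0.12 − 0.7)/(1.45 − 0.7) = 0.4200/0.7500 = 0.5600
Terminal stock prices: S_uu = 304.9, S_ud = 147.2, S_dd = 71.05
Terminal payoffs (K − S): max(-147.9, 0) = 0, max(9.825, 0) = 9.825, max(85.95, 0) = 85.95
Node u (S = 210.2): continuation = 1/1.12·[0.5600·0.0000 + 0.4400·9.8250] = 3.8598; exercise value = 0.0000 ≤ continuation, so V_u = 3.8598
Node d (S = 101.5): continuation = 1/1.12·[0.5600·9.8250 + 0.4400·85.9500] = 38.6786; exercise value = 55.5000 > continuation, so V_d = 55.5000 (exercise)
Node 0 (S = 145): continuation = 1/1.12·[0.5600·3.8598 + 0.4400·55.5000] = 23.7335; exercise value = 12.0000 ≤ continuation, so V_0 = 23.7335

$23.73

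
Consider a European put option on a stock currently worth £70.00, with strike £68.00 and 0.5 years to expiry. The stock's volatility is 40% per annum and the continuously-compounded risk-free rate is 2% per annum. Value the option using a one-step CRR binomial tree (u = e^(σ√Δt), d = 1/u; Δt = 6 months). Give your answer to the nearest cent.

£8.34

CRR parameters: u = e^(σ√Δt) = e^(0.4·√0.5) = 1.3269, d = 1/u = 0.7536
Per-period rate: rΔt = 0.02·0.5 = 0.01, so R = e^0.01 = 1.0101
Risk-neutral probability p = (e^0.01 − 0.7536)/(1.3269 − 0.7536) = 0.2564/0.5733 = 0.4473
Terminal stock prices: S_u = 92.88, S_d = 52.75
Terminal payoffs (K − S): max(-24.88, 0) = 0, max(15.25, 0) = 15.25
Node 0 (S = 70): V_0 = e^(−0.01)·[0.4473·0.0000 + 0.5527·15.2453] = 8.3424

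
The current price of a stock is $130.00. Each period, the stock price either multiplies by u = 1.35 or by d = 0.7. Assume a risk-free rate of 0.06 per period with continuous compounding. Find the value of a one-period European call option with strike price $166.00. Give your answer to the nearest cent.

Risk-neutral probability p = (e^0.06 − 0.7)/(1.35 − 0.7) = 0.3618/0.6500 = 0.5567
Terminal stock prices: S_u = 175.5, S_d = 91
Terminal payoffs (S − K): max(9.5, 0) = 9.5, max(-75, 0) = 0
Node 0 (S = 130): V_0 = e^(−0.06)·[0.5567·9.5000 + 0.4433·0.0000] = 4.9804

$4.98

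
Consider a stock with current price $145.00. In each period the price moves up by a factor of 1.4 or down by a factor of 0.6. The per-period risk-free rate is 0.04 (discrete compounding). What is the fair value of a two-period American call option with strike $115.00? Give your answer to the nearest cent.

Risk-neutral probability p = (1 + 0.04 − 0.6)/(1.4 − 0.6) = 0.4400/0.8000 = 0.5500
Terminal stock prices: S_uu = 284.2, S_ud = 121.8, S_dd = 52.2
Terminal payoffs (S − K): max(169.2, 0) = 169.2, max(6.8, 0) = 6.8, max(-62.8, 0) = 0
Node u (S = 203): continuation = 1/1.04·[0.5500·169.2000 + 0.4500·6.8000] = 92.4231; exercise value = 88.0000 ≤ continuation, so V_u = 92.4231
Node d (S = 87): continuation = 1/1.04·[0.5500·6.8000 + 0.4500·0.0000] = 3.5962; exercise value = 0.0000 ≤ continuation, so V_d = 3.5962
Node 0 (S = 145): continuation = 1/1.04·[0.5500·92.4231 + 0.4500·3.5962] = 50.4336; exercise value = 30.0000 ≤ continuation, so V_0 = 50.4336

$50.43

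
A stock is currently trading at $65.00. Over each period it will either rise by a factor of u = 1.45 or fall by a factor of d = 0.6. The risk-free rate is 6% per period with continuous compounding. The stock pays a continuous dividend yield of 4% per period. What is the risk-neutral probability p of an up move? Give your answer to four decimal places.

p = 0.4944

Per-period risk-free factor R = e^0.06 = 1.0618; dividend-adjusted growth = e^(0.06−0.04) = 1.0202.
Risk-neutral probability p = (1.0202 − 0.6)/(1.45 − 0.6) = 0.4202/0.8500 = 0.4944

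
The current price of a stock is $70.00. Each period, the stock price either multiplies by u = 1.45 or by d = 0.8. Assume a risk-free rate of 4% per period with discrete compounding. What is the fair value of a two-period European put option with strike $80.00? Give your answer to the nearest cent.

$12.95

Risk-neutral probability p = (1 + 0.04 − 0.8)/(1.45 − 0.8) = 0.2400/0.6500 = 0.3692
Terminal stock prices: S_uu = 147.2, S_ud = 81.2, S_dd = 44.8
Terminal payoffs (K − S): max(-67.18, 0) = 0, max(-1.2, 0) = 0, max(35.2, 0) = 35.2
Node u (S = 101.5): V_u = 1/1.04·[0.3692·0.0000 + 0.6308·0.0000] = 0.0000
Node d (S = 56): V_d = 1/1.04·[0.3692·0.0000 + 0.6308·35.2000] = 21.3491
Node 0 (S = 70): V_0 = 1/1.04·[0.3692·0.0000 + 0.6308·21.3491] = 12.9484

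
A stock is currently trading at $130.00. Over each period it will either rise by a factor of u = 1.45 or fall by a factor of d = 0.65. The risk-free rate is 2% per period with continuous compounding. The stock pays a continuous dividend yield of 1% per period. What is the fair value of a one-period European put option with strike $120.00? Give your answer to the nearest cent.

Per-period risk-free factor R = e^0.02 = 1.0202; dividend-adjusted growth = e^(0.02−0.01) = 1.0101.
Risk-neutral probability p = (1.0101 − 0.65)/(1.45 − 0.65) = 0.3601/0.8000 = 0.4501
Terminal stock prices: S_u = 188.5, S_d = 84.5
Terminal payoffs (K − S): max(-68.5, 0) = 0, max(35.5, 0) = 35.5
Node 0 (S = 130): V_0 = e^(−0.02)·[0.4501·0.0000 + 0.5499·35.5000] = 19.1362

$19.14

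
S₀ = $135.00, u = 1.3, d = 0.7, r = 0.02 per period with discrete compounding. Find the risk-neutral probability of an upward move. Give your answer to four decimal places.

Risk-neutral probability p = (1 + 0.02 − 0.7)/(1.3 − 0.7) = 0.3200/0.6000 = 0.5333

p = 0.5333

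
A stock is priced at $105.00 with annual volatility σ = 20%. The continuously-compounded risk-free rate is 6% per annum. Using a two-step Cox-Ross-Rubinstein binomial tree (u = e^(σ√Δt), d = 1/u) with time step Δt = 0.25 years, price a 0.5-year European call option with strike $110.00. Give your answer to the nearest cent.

CRR parameters: u = e^(σ√Δt) = e^(0.2·√0.25) = 1.1052, d = 1/u = 0.9048
Per-period rate: rΔt = 0.06·0.25 = 0.015, so R = e^0.015 = 1.0151
Risk-neutral probability p = (e^0.015 − 0.9048)/(1.1052 − 0.9048) = 0.1103/0.2003 = 0.5505
Terminal stock prices: S_uu = 128.2, S_ud = 105, S_dd = 85.97
Terminal payoffs (S − K): max(18.25, 0) = 18.25, max(-5, 0) = 0, max(-24.03, 0) = 0
Node u (S = 116): V_u = e^(−0.015)·[0.5505·18.2473 + 0.4495·0.0000] = 9.8949
Node d (S = 95.01): V_d = e^(−0.015)·[0.5505·0.0000 + 0.4495·0.0000] = 0.0000
Node 0 (S = 105): V_0 = e^(−0.015)·[0.5505·9.8949 + 0.4495·0.0000] = 5.3656

$5.37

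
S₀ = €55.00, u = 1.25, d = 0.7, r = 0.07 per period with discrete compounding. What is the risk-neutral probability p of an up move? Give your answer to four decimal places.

Risk-neutral probability p = (1 + 0.07 − 0.7)/(1.25 − 0.7) = 0.3700/0.5500 = 0.6727

p = 0.6727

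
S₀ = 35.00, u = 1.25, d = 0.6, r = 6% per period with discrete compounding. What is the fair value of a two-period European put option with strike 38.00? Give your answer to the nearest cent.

6.26

Risk-neutral probability p = (1 + 0.06 − 0.6)/(1.25 − 0.6) = 0.4600/0.6500 = 0.7077
Terminal stock prices: S_uu = 54.69, S_ud = 26.25, S_dd = 12.6
Terminal payoffs (K − S): max(-16.69, 0) = 0, max(11.75, 0) = 11.75, max(25.4, 0) = 25.4
Node u (S = 43.75): V_u = 1/1.06·[0.7077·0.0000 + 0.2923·11.7500] = 3.2402
Node d (S = 21): V_d = 1/1.06·[0.7077·11.7500 + 0.2923·25.4000] = 14.8491
Node 0 (S = 35): V_0 = 1/1.06·[0.7077·3.2402 + 0.2923·14.8491] = 6.2581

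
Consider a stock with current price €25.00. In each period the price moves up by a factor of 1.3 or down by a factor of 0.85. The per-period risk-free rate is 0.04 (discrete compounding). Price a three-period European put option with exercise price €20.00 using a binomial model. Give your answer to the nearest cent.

€0.80

Risk-neutral probability p = (1 + 0.04 − 0.85)/(1.3 − 0.85) = 0.1900/0.4500 = 0.4222
Terminal stock prices: S_uuu = 54.93, S_uud = 35.91, S_udd = 23.48, S_ddd = 15.35
Terminal payoffs (K − S): max(-34.93, 0) = 0, max(-15.91, 0) = 0, max(-3.481, 0) = 0, max(4.647, 0) = 4.647
Node uu (S = 42.25): V_uu = 1/1.04·[0.4222·0.0000 + 0.5778·0.0000] = 0.0000
Node ud (S = 27.62): V_ud = 1/1.04·[0.4222·0.0000 + 0.5778·0.0000] = 0.0000
Node dd (S = 18.06): V_dd = 1/1.04·[0.4222·0.0000 + 0.5778·4.6469] = 2.5816
Node u (S = 32.5): V_u = 1/1.04·[0.4222·0.0000 + 0.5778·0.0000] = 0.0000
Node d (S = 21.25): V_d = 1/1.04·[0.4222·0.0000 + 0.5778·2.5816] = 1.4342
Node 0 (S = 25): V_0 = 1/1.04·[0.4222·0.0000 + 0.5778·1.4342] = 0.7968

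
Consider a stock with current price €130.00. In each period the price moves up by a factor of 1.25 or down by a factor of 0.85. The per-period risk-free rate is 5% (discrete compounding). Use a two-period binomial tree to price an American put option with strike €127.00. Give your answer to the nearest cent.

Risk-neutral probability p = (1 + 0.05 − 0.85)/(1.25 − 0.85) = 0.2000/0.4000 = 0.5000
Terminal stock prices: S_uu = 203.1, S_ud = 138.1, S_dd = 93.92
Terminal payoffs (K − S): max(-76.12, 0) = 0, max(-11.12, 0) = 0, max(33.08, 0) = 33.08
Node u (S = 162.5): continuation = 1/1.05·[0.5000·0.0000 + 0.5000·0.0000] = 0.0000; exercise value = 0.0000 ≤ continuation, so V_u = 0.0000
Node d (S = 110.5): continuation = 1/1.05·[0.5000·0.0000 + 0.5000·33.0750] = 15.7500; exercise value = 16.5000 > continuation, so V_d = 16.5000 (exercise)
Node 0 (S = 130): continuation = 1/1.05·[0.5000·0.0000 + 0.5000·16.5000] = 7.8571; exercise value = 0.0000 ≤ continuation, so V_0 = 7.8571

€7.86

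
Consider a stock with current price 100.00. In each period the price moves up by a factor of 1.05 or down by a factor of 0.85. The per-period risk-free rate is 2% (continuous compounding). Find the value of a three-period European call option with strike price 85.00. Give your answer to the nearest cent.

20.51

Risk-neutral probability p = (e^0.02 − 0.85)/(1.05 − 0.85) = 0.1702/0.2000 = 0.8510
Terminal stock prices: S_uuu = 115.8, S_uud = 93.71, S_udd = 75.86, S_ddd = 61.41
Terminal payoffs (S − K): max(30.76, 0) = 30.76, max(8.712, 0) = 8.712, max(-9.138, 0) = 0, max(-23.59, 0) = 0
Node uu (S = 110.2): V_uu = e^(−0.02)·[0.8510·30.7625 + 0.1490·8.7125] = 26.9331
Node ud (S = 89.25): V_ud = e^(−0.02)·[0.8510·8.7125 + 0.1490·0.0000] = 7.2676
Node dd (S = 72.25): V_dd = e^(−0.02)·[0.8510·0.0000 + 0.1490·0.0000] = 0.0000
Node u (S = 105): V_u = e^(−0.02)·[0.8510·26.9331 + 0.1490·7.2676] = 23.5278
Node d (S = 85): V_d = e^(−0.02)·[0.8510·7.2676 + 0.1490·0.0000] = 6.0623
Node 0 (S = 100): V_0 = e^(−0.02)·[0.8510·23.5278 + 0.1490·6.0623] = 20.5112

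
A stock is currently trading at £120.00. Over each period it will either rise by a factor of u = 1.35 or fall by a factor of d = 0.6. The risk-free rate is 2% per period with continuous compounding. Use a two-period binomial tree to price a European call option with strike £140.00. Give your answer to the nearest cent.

£23.74

Risk-neutral probability p = (e^0.02 − 0.6)/(1.35 − 0.6) = 0.4202/0.7500 = 0.5603
Terminal stock prices: S_uu = 218.7, S_ud = 97.2, S_dd = 43.2
Terminal payoffs (S − K): max(78.7, 0) = 78.7, max(-42.8, 0) = 0, max(-96.8, 0) = 0
Node u (S = 162): V_u = e^(−0.02)·[0.5603·78.7000 + 0.4397·0.0000] = 43.2200
Node d (S = 72): V_d = e^(−0.02)·[0.5603·0.0000 + 0.4397·0.0000] = 0.0000
Node 0 (S = 120): V_0 = e^(−0.02)·[0.5603·43.2200 + 0.4397·0.0000] = 23.7353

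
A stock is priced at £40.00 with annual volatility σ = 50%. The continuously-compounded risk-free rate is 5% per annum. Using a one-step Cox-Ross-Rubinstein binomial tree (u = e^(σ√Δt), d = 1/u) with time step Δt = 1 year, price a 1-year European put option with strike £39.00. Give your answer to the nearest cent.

£8.04

CRR parameters: u = e^(σ√Δt) = e^(0.5·√1) = 1.6487, d = 1/u = 0.6065
Per-period rate: rΔt = 0.05·1 = 0.05, so R = e^0.05 = 1.0513
Risk-neutral probability p = (e^0.05 − 0.6065)/(1.6487 − 0.6065) = 0.4447/1.0422 = 0.4267
Terminal stock prices: S_u = 65.95, S_d = 24.26
Terminal payoffs (K − S): max(-26.95, 0) = 0, max(14.74, 0) = 14.74
Node 0 (S = 40): V_0 = e^(−0.05)·[0.4267·0.0000 + 0.5733·14.7388] = 8.0371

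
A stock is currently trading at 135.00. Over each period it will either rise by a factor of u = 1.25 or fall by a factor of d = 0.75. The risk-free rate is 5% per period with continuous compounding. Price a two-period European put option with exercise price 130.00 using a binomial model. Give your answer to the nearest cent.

9.22

Risk-neutral probability p = (e^0.05 − 0.75)/(1.25 − 0.75) = 0.3013/0.5000 = 0.6025
Terminal stock prices: S_uu = 210.9, S_ud = 126.6, S_dd = 75.94
Terminal payoffs (K − S): max(-80.94, 0) = 0, max(3.438, 0) = 3.438, max(54.06, 0) = 54.06
Node u (S = 168.8): V_u = e^(−0.05)·[0.6025·0.0000 + 0.3975·3.4375] = 1.2996
Node d (S = 101.2): V_d = e^(−0.05)·[0.6025·3.4375 + 0.3975·54.0625] = 22.4098
Node 0 (S = 135): V_0 = e^(−0.05)·[0.6025·1.2996 + 0.3975·22.4098] = 9.2175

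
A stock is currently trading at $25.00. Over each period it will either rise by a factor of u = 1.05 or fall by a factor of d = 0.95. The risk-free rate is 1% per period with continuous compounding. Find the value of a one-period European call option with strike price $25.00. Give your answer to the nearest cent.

$0.74

Risk-neutral probability p = (e^0.01 − 0.95)/(1.05 − 0.95) = 0.0601/0.1000 = 0.6005
Terminal stock prices: S_u = 26.25, S_d = 23.75
Terminal payoffs (S − K): max(1.25, 0) = 1.25, max(-1.25, 0) = 0
Node 0 (S = 25): V_0 = e^(−0.01)·[0.6005·1.2500 + 0.3995·0.0000] = 0.7432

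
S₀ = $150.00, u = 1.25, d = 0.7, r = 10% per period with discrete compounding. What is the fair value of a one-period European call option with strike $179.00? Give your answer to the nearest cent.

$5.62

Risk-neutral probability p = (1 + 0.1 − 0.7)/(1.25 − 0.7) = 0.4000/0.5500 = 0.7273
Terminal stock prices: S_u = 187.5, S_d = 105
Terminal payoffs (S − K): max(8.5, 0) = 8.5, max(-74, 0) = 0
Node 0 (S = 150): V_0 = 1/1.1·[0.7273·8.5000 + 0.2727·0.0000] = 5.6198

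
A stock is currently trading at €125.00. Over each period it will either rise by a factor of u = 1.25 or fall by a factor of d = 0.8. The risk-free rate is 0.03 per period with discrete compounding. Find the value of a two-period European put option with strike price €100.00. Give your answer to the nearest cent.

€4.51

Risk-neutral probability p = (1 + 0.03 − 0.8)/(1.25 − 0.8) = 0.2300/0.4500 = 0.5111
Terminal stock prices: S_uu = 195.3, S_ud = 125, S_dd = 80
Terminal payoffs (K − S): max(-95.31, 0) = 0, max(-25, 0) = 0, max(20, 0) = 20
Node u (S = 156.2): V_u = 1/1.03·[0.5111·0.0000 + 0.4889·0.0000] = 0.0000
Node d (S = 100): V_d = 1/1.03·[0.5111·0.0000 + 0.4889·20.0000] = 9.4930
Node 0 (S = 125): V_0 = 1/1.03·[0.5111·0.0000 + 0.4889·9.4930] = 4.5058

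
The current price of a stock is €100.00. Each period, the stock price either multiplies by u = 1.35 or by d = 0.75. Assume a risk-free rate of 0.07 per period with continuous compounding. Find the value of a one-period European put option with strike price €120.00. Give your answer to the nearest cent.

€19.40

Risk-neutral probability p = (e^0.07 − 0.75)/(1.35 − 0.75) = 0.3225/0.6000 = 0.5375
Terminal stock prices: S_u = 135, S_d = 75
Terminal payoffs (K − S): max(-15, 0) = 0, max(45, 0) = 45
Node 0 (S = 100): V_0 = e^(−0.07)·[0.5375·0.0000 + 0.4625·45.0000] = 19.4049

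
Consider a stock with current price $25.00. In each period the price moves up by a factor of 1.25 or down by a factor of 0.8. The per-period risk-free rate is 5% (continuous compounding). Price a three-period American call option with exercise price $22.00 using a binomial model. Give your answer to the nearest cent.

Risk-neutral probability p = (e^0.05 − 0.8)/(1.25 − 0.8) = 0.2513/0.4500 = 0.5584
Terminal stock prices: S_uuu = 48.83, S_uud = 31.25, S_udd = 20, S_ddd = 12.8
Terminal payoffs (S − K): max(26.83, 0) = 26.83, max(9.25, 0) = 9.25, max(-2, 0) = 0, max(-9.2, 0) = 0
Node uu (S = 39.06): continuation = e^(−0.05)·[0.5584·26.8281 + 0.4416·9.2500] = 18.1355; exercise value = 17.0625 ≤ continuation, so V_uu = 18.1355
Node ud (S = 25): continuation = e^(−0.05)·[0.5584·9.2500 + 0.4416·0.0000] = 4.9131; exercise value = 3.0000 ≤ continuation, so V_ud = 4.9131
Node dd (S = 16): continuation = e^(−0.05)·[0.5584·0.0000 + 0.4416·0.0000] = 0.0000; exercise value = 0.0000 ≤ continuation, so V_dd = 0.0000
Node u (S = 31.25): continuation = e^(−0.05)·[0.5584·18.1355 + 0.4416·4.9131] = 11.6965; exercise value = 9.2500 ≤ continuation, so V_u = 11.6965
Node d (S = 20): continuation = e^(−0.05)·[0.5584·4.9131 + 0.4416·0.0000] = 2.6096; exercise value = 0.0000 ≤ continuation, so V_d = 2.6096
Node 0 (S = 25): continuation = e^(−0.05)·[0.5584·11.6965 + 0.4416·2.6096] = 7.3088; exercise value = 3.0000 ≤ continuation, so V_0 = 7.3088

$7.31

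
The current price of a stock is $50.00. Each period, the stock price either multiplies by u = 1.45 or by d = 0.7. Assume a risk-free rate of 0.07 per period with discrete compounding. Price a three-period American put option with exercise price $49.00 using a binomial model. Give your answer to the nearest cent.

$8.28

Risk-neutral probability p = (1 + 0.07 − 0.7)/(1.45 − 0.7) = 0.3700/0.7500 = 0.4933
Terminal stock prices: S_uuu = 152.4, S_uud = 73.59, S_udd = 35.52, S_ddd = 17.15
Terminal payoffs (K − S): max(-103.4, 0) = 0, max(-24.59, 0) = 0, max(13.48, 0) = 13.48, max(31.85, 0) = 31.85
Node uu (S = 105.1): continuation = 1/1.07·[0.4933·0.0000 + 0.5067·0.0000] = 0.0000; exercise value = 0.0000 ≤ continuation, so V_uu = 0.0000
Node ud (S = 50.75): continuation = 1/1.07·[0.4933·0.0000 + 0.5067·13.4750] = 6.3807; exercise value = 0.0000 ≤ continuation, so V_ud = 6.3807
Node dd (S = 24.5): continuation = 1/1.07·[0.4933·13.4750 + 0.5067·31.8500] = 21.2944; exercise value = 24.5000 > continuation, so V_dd = 24.5000 (exercise)
Node u (S = 72.5): continuation = 1/1.07·[0.4933·0.0000 + 0.5067·6.3807] = 3.0214; exercise value = 0.0000 ≤ continuation, so V_u = 3.0214
Node d (S = 35): continuation = 1/1.07·[0.4933·6.3807 + 0.5067·24.5000] = 14.5431; exercise value = 14.0000 ≤ continuation, so V_d = 14.5431
Node 0 (S = 50): continuation = 1/1.07·[0.4933·3.0214 + 0.5067·14.5431] = 8.2795; exercise value = 0.0000 ≤ continuation, so V_0 = 8.2795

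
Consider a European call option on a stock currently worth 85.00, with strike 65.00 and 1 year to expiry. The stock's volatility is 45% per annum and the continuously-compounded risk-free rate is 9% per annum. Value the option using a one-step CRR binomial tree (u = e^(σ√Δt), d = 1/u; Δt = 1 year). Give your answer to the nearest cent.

CRR parameters: u = e^(σ√Δt) = e^(0.45·√1) = 1.5683, d = 1/u = 0.6376
Per-period rate: rΔt = 0.09·1 = 0.09, so R = e^0.09 = 1.0942
Risk-neutral probability p = (e^0.09 − 0.6376)/(1.5683 − 0.6376) = 0.4565/0.9307 = 0.4905
Terminal stock prices: S_u = 133.3, S_d = 54.2
Terminal payoffs (S − K): max(68.31, 0) = 68.31, max(-10.8, 0) = 0
Node 0 (S = 85): V_0 = e^(−0.09)·[0.4905·68.3065 + 0.5095·0.0000] = 30.6237

30.62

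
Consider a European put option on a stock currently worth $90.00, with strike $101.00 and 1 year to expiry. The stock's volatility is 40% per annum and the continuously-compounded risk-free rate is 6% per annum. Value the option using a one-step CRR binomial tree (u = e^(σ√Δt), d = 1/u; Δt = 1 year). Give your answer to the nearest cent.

CRR parameters: u = e^(σ√Δt) = e^(0.4·√1) = 1.4918, d = 1/u = 0.6703
Per-period rate: rΔt = 0.06·1 = 0.06, so R = e^0.06 = 1.0618
Risk-neutral probability p = (e^0.06 − 0.6703)/(1.4918 − 0.6703) = 0.3915/0.8215 = 0.4766
Terminal stock prices: S_u = 134.3, S_d = 60.33
Terminal payoffs (K − S): max(-33.26, 0) = 0, max(40.67, 0) = 40.67
Node 0 (S = 90): V_0 = e^(−0.06)·[0.4766·0.0000 + 0.5234·40.6712] = 20.0482

$20.05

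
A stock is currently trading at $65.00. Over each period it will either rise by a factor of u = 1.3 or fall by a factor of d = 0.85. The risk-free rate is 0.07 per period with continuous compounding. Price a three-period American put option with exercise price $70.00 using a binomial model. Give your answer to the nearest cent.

$7.87

Risk-neutral probability p = (e^0.07 − 0.85)/(1.3 − 0.85) = 0.2225/0.4500 = 0.4945
Terminal stock prices: S_uuu = 142.8, S_uud = 93.37, S_udd = 61.05, S_ddd = 39.92
Terminal payoffs (K − S): max(-72.81, 0) = 0, max(-23.37, 0) = 0, max(8.949, 0) = 8.949, max(30.08, 0) = 30.08
Node uu (S = 109.9): continuation = e^(−0.07)·[0.4945·0.0000 + 0.5055·0.0000] = 0.0000; exercise value = 0.0000 ≤ continuation, so V_uu = 0.0000
Node ud (S = 71.83): continuation = e^(−0.07)·[0.4945·0.0000 + 0.5055·8.9488] = 4.2181; exercise value = 0.0000 ≤ continuation, so V_ud = 4.2181
Node dd (S = 46.96): continuation = e^(−0.07)·[0.4945·8.9488 + 0.5055·30.0819] = 18.3051; exercise value = 23.0375 > continuation, so V_dd = 23.0375 (exercise)
Node u (S = 84.5): continuation = e^(−0.07)·[0.4945·0.0000 + 0.5055·4.2181] = 1.9882; exercise value = 0.0000 ≤ continuation, so V_u = 1.9882
Node d (S = 55.25): continuation = e^(−0.07)·[0.4945·4.2181 + 0.5055·23.0375] = 12.8036; exercise value = 14.7500 > continuation, so V_d = 14.7500 (exercise)
Node 0 (S = 65): continuation = e^(−0.07)·[0.4945·1.9882 + 0.5055·14.7500] = 7.8692; exercise value = 5.0000 ≤ continuation, so V_0 = 7.8692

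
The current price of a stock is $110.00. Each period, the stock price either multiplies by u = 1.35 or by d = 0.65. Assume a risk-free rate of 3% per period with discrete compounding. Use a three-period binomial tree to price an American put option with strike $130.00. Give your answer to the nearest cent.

$33.79

Risk-neutral probability p = (1 + 0.03 − 0.65)/(1.35 − 0.65) = 0.3800/0.7000 = 0.5429
Terminal stock prices: S_uuu = 270.6, S_uud = 130.3, S_udd = 62.74, S_ddd = 30.21
Terminal payoffs (K − S): max(-140.6, 0) = 0, max(-0.3088, 0) = 0, max(67.26, 0) = 67.26, max(99.79, 0) = 99.79
Node uu (S = 200.5): continuation = 1/1.03·[0.5429·0.0000 + 0.4571·0.0000] = 0.0000; exercise value = 0.0000 ≤ continuation, so V_uu = 0.0000
Node ud (S = 96.53): continuation = 1/1.03·[0.5429·0.0000 + 0.4571·67.2587] = 29.8513; exercise value = 33.4750 > continuation, so V_ud = 33.4750 (exercise)
Node dd (S = 46.48): continuation = 1/1.03·[0.5429·67.2587 + 0.4571·99.7912] = 79.7386; exercise value = 83.5250 > continuation, so V_dd = 83.5250 (exercise)
Node u (S = 148.5): continuation = 1/1.03·[0.5429·0.0000 + 0.4571·33.4750] = 14.8571; exercise value = 0.0000 ≤ continuation, so V_u = 14.8571
Node d (S = 71.5): continuation = 1/1.03·[0.5429·33.4750 + 0.4571·83.5250] = 54.7136; exercise value = 58.5000 > continuation, so V_d = 58.5000 (exercise)
Node 0 (S = 110): continuation = 1/1.03·[0.5429·14.8571 + 0.4571·58.5000] = 33.7943; exercise value = 20.0000 ≤ continuation, so V_0 = 33.7943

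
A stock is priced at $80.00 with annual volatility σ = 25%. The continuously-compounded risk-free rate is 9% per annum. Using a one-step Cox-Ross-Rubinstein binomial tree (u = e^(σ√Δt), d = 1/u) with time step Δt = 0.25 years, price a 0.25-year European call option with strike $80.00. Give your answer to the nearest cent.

CRR parameters: u = e^(σ√Δt) = e^(0.25·√0.25) = 1.1331, d = 1/u = 0.8825
Per-period rate: rΔt = 0.09·0.25 = 0.0225, so R = e^0.0225 = 1.0228
Risk-neutral probability p = (e^0.0225 − 0.8825)/(1.1331 − 0.8825) = 0.1403/0.2507 = 0.5596
Terminal stock prices: S_u = 90.65, S_d = 70.6
Terminal payoffs (S − K): max(10.65, 0) = 10.65, max(-9.4, 0) = 0
Node 0 (S = 80): V_0 = e^(−0.0225)·[0.5596·10.6519 + 0.4404·0.0000] = 5.8279

$5.83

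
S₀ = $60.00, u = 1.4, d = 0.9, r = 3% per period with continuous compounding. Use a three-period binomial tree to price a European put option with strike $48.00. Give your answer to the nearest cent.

Risk-neutral probability p = (e^0.03 − 0.9)/(1.4 − 0.9) = 0.1305/0.5000 = 0.2609
Terminal stock prices: S_uuu = 164.6, S_uud = 105.8, S_udd = 68.04, S_ddd = 43.74
Terminal payoffs (K − S): max(-116.6, 0) = 0, max(-57.84, 0) = 0, max(-20.04, 0) = 0, max(4.26, 0) = 4.26
Node uu (S = 117.6): V_uu = e^(−0.03)·[0.2609·0.0000 + 0.7391·0.0000] = 0.0000
Node ud (S = 75.6): V_ud = e^(−0.03)·[0.2609·0.0000 + 0.7391·0.0000] = 0.0000
Node dd (S = 48.6): V_dd = e^(−0.03)·[0.2609·0.0000 + 0.7391·4.2600] = 3.0555
Node u (S = 84): V_u = e^(−0.03)·[0.2609·0.0000 + 0.7391·0.0000] = 0.0000
Node d (S = 54): V_d = e^(−0.03)·[0.2609·0.0000 + 0.7391·3.0555] = 2.1915
Node 0 (S = 60): V_0 = e^(−0.03)·[0.2609·0.0000 + 0.7391·2.1915] = 1.5719

$1.57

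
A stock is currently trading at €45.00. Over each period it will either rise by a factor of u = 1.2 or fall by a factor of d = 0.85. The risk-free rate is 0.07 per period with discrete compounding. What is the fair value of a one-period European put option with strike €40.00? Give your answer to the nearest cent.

Risk-neutral probability p = (1 + 0.07 − 0.85)/(1.2 − 0.85) = 0.2200/0.3500 = 0.6286
Terminal stock prices: S_u = 54, S_d = 38.25
Terminal payoffs (K − S): max(-14, 0) = 0, max(1.75, 0) = 1.75
Node 0 (S = 45): V_0 = 1/1.07·[0.6286·0.0000 + 0.3714·1.7500] = 0.6075

€0.61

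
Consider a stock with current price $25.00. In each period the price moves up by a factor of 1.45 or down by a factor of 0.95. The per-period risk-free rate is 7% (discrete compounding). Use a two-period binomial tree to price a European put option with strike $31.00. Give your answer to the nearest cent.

$4.26

Risk-neutral probability p = (1 + 0.07 − 0.95)/(1.45 − 0.95) = 0.1200/0.5000 = 0.2400
Terminal stock prices: S_uu = 52.56, S_ud = 34.44, S_dd = 22.56
Terminal payoffs (K − S): max(-21.56, 0) = 0, max(-3.438, 0) = 0, max(8.438, 0) = 8.438
Node u (S = 36.25): V_u = 1/1.07·[0.2400·0.0000 + 0.7600·0.0000] = 0.0000
Node d (S = 23.75): V_d = 1/1.07·[0.2400·0.0000 + 0.7600·8.4375] = 5.9930
Node 0 (S = 25): V_0 = 1/1.07·[0.2400·0.0000 + 0.7600·5.9930] = 4.2567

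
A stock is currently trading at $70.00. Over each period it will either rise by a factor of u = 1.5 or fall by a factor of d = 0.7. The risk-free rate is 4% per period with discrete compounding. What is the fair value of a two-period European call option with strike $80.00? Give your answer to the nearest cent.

$12.94

Risk-neutral probability p = (1 + 0.04 − 0.7)/(1.5 − 0.7) = 0.3400/0.8000 = 0.4250
Terminal stock prices: S_uu = 157.5, S_ud = 73.5, S_dd = 34.3
Terminal payoffs (S − K): max(77.5, 0) = 77.5, max(-6.5, 0) = 0, max(-45.7, 0) = 0
Node u (S = 105): V_u = 1/1.04·[0.4250·77.5000 + 0.5750·0.0000] = 31.6707
Node d (S = 49): V_d = 1/1.04·[0.4250·0.0000 + 0.5750·0.0000] = 0.0000
Node 0 (S = 70): V_0 = 1/1.04·[0.4250·31.6707 + 0.5750·0.0000] = 12.9423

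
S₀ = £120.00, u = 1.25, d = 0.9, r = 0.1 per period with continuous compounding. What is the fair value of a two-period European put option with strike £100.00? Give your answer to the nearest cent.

Risk-neutral probability p = (e^0.1 − 0.9)/(1.25 − 0.9) = 0.2052/0.3500 = 0.5862
Terminal stock prices: S_uu = 187.5, S_ud = 135, S_dd = 97.2
Terminal payoffs (K − S): max(-87.5, 0) = 0, max(-35, 0) = 0, max(2.8, 0) = 2.8
Node u (S = 150): V_u = e^(−0.1)·[0.5862·0.0000 + 0.4138·0.0000] = 0.0000
Node d (S = 108): V_d = e^(−0.1)·[0.5862·0.0000 + 0.4138·2.8000] = 1.0484
Node 0 (S = 120): V_0 = e^(−0.1)·[0.5862·0.0000 + 0.4138·1.0484] = 0.3925

£0.39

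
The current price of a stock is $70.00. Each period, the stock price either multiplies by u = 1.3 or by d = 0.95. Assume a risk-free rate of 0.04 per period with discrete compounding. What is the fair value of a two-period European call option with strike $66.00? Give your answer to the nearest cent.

Risk-neutral probability p = (1 + 0.04 − 0.95)/(1.3 − 0.95) = 0.0900/0.3500 = 0.2571
Terminal stock prices: S_uu = 118.3, S_ud = 86.45, S_dd = 63.17
Terminal payoffs (S − K): max(52.3, 0) = 52.3, max(20.45, 0) = 20.45, max(-2.825, 0) = 0
Node u (S = 91): V_u = 1/1.04·[0.2571·52.3000 + 0.7429·20.4500] = 27.5385
Node d (S = 66.5): V_d = 1/1.04·[0.2571·20.4500 + 0.7429·0.0000] = 5.0563
Node 0 (S = 70): V_0 = 1/1.04·[0.2571·27.5385 + 0.7429·5.0563] = 10.4206

$10.42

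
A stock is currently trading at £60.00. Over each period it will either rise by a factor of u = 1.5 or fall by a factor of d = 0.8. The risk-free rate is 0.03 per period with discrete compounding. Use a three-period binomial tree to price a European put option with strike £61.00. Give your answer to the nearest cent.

Risk-neutral probability p = (1 + 0.03 − 0.8)/(1.5 − 0.8) = 0.2300/0.7000 = 0.3286
Terminal stock prices: S_uuu = 202.5, S_uud = 108, S_udd = 57.6, S_ddd = 30.72
Terminal payoffs (K − S): max(-141.5, 0) = 0, max(-47, 0) = 0, max(3.4, 0) = 3.4, max(30.28, 0) = 30.28
Node uu (S = 135): V_uu = 1/1.03·[0.3286·0.0000 + 0.6714·0.0000] = 0.0000
Node ud (S = 72): V_ud = 1/1.03·[0.3286·0.0000 + 0.6714·3.4000] = 2.2164
Node dd (S = 38.4): V_dd = 1/1.03·[0.3286·3.4000 + 0.6714·30.2800] = 20.8233
Node u (S = 90): V_u = 1/1.03·[0.3286·0.0000 + 0.6714·2.2164] = 1.4448
Node d (S = 48): V_d = 1/1.03·[0.3286·2.2164 + 0.6714·20.8233] = 14.2812
Node 0 (S = 60): V_0 = 1/1.03·[0.3286·1.4448 + 0.6714·14.2812] = 9.7704

£9.77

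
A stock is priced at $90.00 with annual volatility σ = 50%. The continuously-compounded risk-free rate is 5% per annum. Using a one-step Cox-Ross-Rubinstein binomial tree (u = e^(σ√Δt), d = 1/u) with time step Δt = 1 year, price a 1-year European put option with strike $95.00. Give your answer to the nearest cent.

CRR parameters: u = e^(σ√Δt) = e^(0.5·√1) = 1.6487, d = 1/u = 0.6065
Per-period rate: rΔt = 0.05·1 = 0.05, so R = e^0.05 = 1.0513
Risk-neutral probability p = (e^0.05 − 0.6065)/(1.6487 − 0.6065) = 0.4447/1.0422 = 0.4267
Terminal stock prices: S_u = 148.4, S_d = 54.59
Terminal payoffs (K − S): max(-53.38, 0) = 0, max(40.41, 0) = 40.41
Node 0 (S = 90): V_0 = e^(−0.05)·[0.4267·0.0000 + 0.5733·40.4122] = 22.0370

$22.04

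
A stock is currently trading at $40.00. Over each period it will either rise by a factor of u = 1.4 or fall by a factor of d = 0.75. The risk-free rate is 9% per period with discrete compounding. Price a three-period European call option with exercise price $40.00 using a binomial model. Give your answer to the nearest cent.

$13.39

Risk-neutral probability p = (1 + 0.09 − 0.75)/(1.4 − 0.75) = 0.3400/0.6500 = 0.5231
Terminal stock prices: S_uuu = 109.8, S_uud = 58.8, S_udd = 31.5, S_ddd = 16.88
Terminal payoffs (S − K): max(69.76, 0) = 69.76, max(18.8, 0) = 18.8, max(-8.5, 0) = 0, max(-23.12, 0) = 0
Node uu (S = 78.4): V_uu = 1/1.09·[0.5231·69.7600 + 0.4769·18.8000] = 41.7028
Node ud (S = 42): V_ud = 1/1.09·[0.5231·18.8000 + 0.4769·0.0000] = 9.0219
Node dd (S = 22.5): V_dd = 1/1.09·[0.5231·0.0000 + 0.4769·0.0000] = 0.0000
Node u (S = 56): V_u = 1/1.09·[0.5231·41.7028 + 0.4769·9.0219] = 23.9601
Node d (S = 30): V_d = 1/1.09·[0.5231·9.0219 + 0.4769·0.0000] = 4.3295
Node 0 (S = 40): V_0 = 1/1.09·[0.5231·23.9601 + 0.4769·4.3295] = 13.3925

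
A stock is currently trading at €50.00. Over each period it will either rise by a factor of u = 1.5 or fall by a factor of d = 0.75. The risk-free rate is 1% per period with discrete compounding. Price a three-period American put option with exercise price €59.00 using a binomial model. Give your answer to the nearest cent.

€17.75

Risk-neutral probability p = (1 + 0.01 − 0.75)/(1.5 − 0.75) = 0.2600/0.7500 = 0.3467
Terminal stock prices: S_uuu = 168.8, S_uud = 84.38, S_udd = 42.19, S_ddd = 21.09
Terminal payoffs (K − S): max(-109.8, 0) = 0, max(-25.38, 0) = 0, max(16.81, 0) = 16.81, max(37.91, 0) = 37.91
Node uu (S = 112.5): continuation = 1/1.01·[0.3467·0.0000 + 0.6533·0.0000] = 0.0000; exercise value = 0.0000 ≤ continuation, so V_uu = 0.0000
Node ud (S = 56.25): continuation = 1/1.01·[0.3467·0.0000 + 0.6533·16.8125] = 10.8754; exercise value = 2.7500 ≤ continuation, so V_ud = 10.8754
Node dd (S = 28.12): continuation = 1/1.01·[0.3467·16.8125 + 0.6533·37.9062] = 30.2908; exercise value = 30.8750 > continuation, so V_dd = 30.8750 (exercise)
Node u (S = 75): continuation = 1/1.01·[0.3467·0.0000 + 0.6533·10.8754] = 7.0349; exercise value = 0.0000 ≤ continuation, so V_u = 7.0349
Node d (S = 37.5): continuation = 1/1.01·[0.3467·10.8754 + 0.6533·30.8750] = 23.7048; exercise value = 21.5000 ≤ continuation, so V_d = 23.7048
Node 0 (S = 50): continuation = 1/1.01·[0.3467·7.0349 + 0.6533·23.7048] = 17.7484; exercise value = 9.0000 ≤ continuation, so V_0 = 17.7484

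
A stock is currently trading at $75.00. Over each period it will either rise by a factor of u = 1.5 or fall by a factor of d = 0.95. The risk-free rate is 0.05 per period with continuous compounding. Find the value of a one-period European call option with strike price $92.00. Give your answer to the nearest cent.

$3.59

Risk-neutral probability p = (e^0.05 − 0.95)/(1.5 − 0.95) = 0.1013/0.5500 = 0.1841
Terminal stock prices: S_u = 112.5, S_d = 71.25
Terminal payoffs (S − K): max(20.5, 0) = 20.5, max(-20.75, 0) = 0
Node 0 (S = 75): V_0 = e^(−0.05)·[0.1841·20.5000 + 0.8159·0.0000] = 3.5906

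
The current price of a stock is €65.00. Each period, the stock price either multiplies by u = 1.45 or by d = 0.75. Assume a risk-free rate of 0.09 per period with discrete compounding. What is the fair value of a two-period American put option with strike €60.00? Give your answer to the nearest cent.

Risk-neutral probability p = (1 + 0.09 − 0.75)/(1.45 − 0.75) = 0.3400/0.7000 = 0.4857
Terminal stock prices: S_uu = 136.7, S_ud = 70.69, S_dd = 36.56
Terminal payoffs (K − S): max(-76.66, 0) = 0, max(-10.69, 0) = 0, max(23.44, 0) = 23.44
Node u (S = 94.25): continuation = 1/1.09·[0.4857·0.0000 + 0.5143·0.0000] = 0.0000; exercise value = 0.0000 ≤ continuation, so V_u = 0.0000
Node d (S = 48.75): continuation = 1/1.09·[0.4857·0.0000 + 0.5143·23.4375] = 11.0583; exercise value = 11.2500 > continuation, so V_d = 11.2500 (exercise)
Node 0 (S = 65): continuation = 1/1.09·[0.4857·0.0000 + 0.5143·11.2500] = 5.3080; exercise value = 0.0000 ≤ continuation, so V_0 = 5.3080

€5.31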